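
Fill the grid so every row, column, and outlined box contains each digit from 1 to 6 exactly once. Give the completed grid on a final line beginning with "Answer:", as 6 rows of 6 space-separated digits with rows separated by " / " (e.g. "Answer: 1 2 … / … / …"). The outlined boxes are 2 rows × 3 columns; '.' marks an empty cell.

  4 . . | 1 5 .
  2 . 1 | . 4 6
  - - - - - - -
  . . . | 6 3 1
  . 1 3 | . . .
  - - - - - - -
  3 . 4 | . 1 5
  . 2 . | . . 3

Step 1. [r3c1∈{5}] r3c1's peers cover all but 5 ⇒ r3c1=5.
Step 2. [r5c2∈{6}] r5c2 is down to just 6 ⇒ r5c2=6.
Step 3. [r4c6∈{2,4}] in col 6, 4 fits only at r4c6 ⇒ r4c6=4.
Step 4. [r4c4∈{2,5}] 5 has one home in row 4: r4c4 ⇒ r4c4=5.
Step 5. [r2c4∈{3}] r2c4 has the single candidate 3 ⇒ r2c4=3.
Step 6. [r1c3∈{6}] r1c3 has the single candidate 6, so r1c3=6.
Step 7. [r6c5∈{6}] r6c5 is down to just 6, so r6c5=6.
Step 8. [r6c4∈{4}] nothing but 4 survives at r6c4. So r6c4=4.
Step 9. [r1c6∈{2}] r1c6 is down to just 2, so r1c6=2.
Step 10. [r1c2∈{3}] nothing but 3 survives at r1c2, so r1c2=3.
Step 11. [r2c2∈{5}] r2c2's peers cover all but 5, so r2c2=5.
Step 12. [r3c2∈{4}] only 4 remains possible at r3c2 ⇒ r3c2=4.
Step 13. [r5c4∈{2}] r5c4 is down to just 2. So r5c4=2.
Step 14. [r4c5∈{2}] only 2 remains possible at r4c5 ⇒ r4c5=2.
Step 15. [r3c3∈{2}] r3c3's peers cover all but 2, so r3c3=2.
Step 16. [r6c3∈{5}] only 5 remains possible at r6c3 ⇒ r6c3=5.
Step 17. [r4c1∈{6}] r4c1's peers cover all but 6. So r4c1=6.
Step 18. [r6c1∈{1}] r6c1 has the single candidate 1. So r6c1=1.

Answer: 4 3 6 1 5 2 / 2 5 1 3 4 6 / 5 4 2 6 3 1 / 6 1 3 5 2 4 / 3 6 4 2 1 5 / 1 2 5 4 6 3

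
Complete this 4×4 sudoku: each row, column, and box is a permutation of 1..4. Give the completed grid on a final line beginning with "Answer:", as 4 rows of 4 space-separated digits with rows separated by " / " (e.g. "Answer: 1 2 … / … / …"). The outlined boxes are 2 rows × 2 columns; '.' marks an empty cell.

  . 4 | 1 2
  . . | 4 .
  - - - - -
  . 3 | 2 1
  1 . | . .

Step 1. [r2c1∈{2,3}] r2c1 is the only open cell in col 1 admitting 2. So r2c1=2.
Step 2. [r4c4∈{3,4}] across row 4, 4 lands solely at r4c4, so r4c4=4.
Step 3. [r1c1∈{3}] r1c1's peers cover all but 3, so r1c1=3.
Step 4. [r4c2∈{2}] r4c2 has the single candidate 2, so r4c2=2.
Step 5. [r3c1∈{4}] nothing but 4 survives at r3c1. So r3c1=4.
Step 6. [r2c2∈{1}] only 1 remains possible at r2c2 ⇒ r2c2=1.
Step 7. [r4c3∈{3}] r4c3 is down to just 3 ⇒ r4c3=3.
Step 8. [r2c4∈{3}] r2c4's peers cover all but 3, so r2c4=3.

Answer: 3 4 1 2 / 2 1 4 3 / 4 3 2 1 / 1 2 3 4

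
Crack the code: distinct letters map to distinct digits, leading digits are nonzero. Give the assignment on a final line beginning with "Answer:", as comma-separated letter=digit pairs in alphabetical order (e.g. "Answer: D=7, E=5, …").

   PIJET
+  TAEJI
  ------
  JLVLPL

Step 1. [J] the sum has 6 digits but both addends have 5; that extra leading digit J is the final carry, namely 1, so J=1.
Step 2. [col 1: T + I ≡ L (mod 10)] T=8 is one option consistent with column 1 (T + I ≡ L (mod 10), carry-in 0) — take it. So T=8.
Step 3. [col 1: T + I ≡ L (mod 10)] several values work for I in column 1 (T + I ≡ L (mod 10), carry-in 0); try I=7, so I=7.
Step 4. [col 1: T + I ≡ L (mod 10)] column 1: given T=8, I=7, carry-in 0, and digits 1,7,8 already taken and all letters distinct, T+I≡L (mod 10) forces L=5. So L=5.
Step 5. [col 2: E + J ≡ P (mod 10)] column 2 (E + J ≡ P (mod 10), carry-in 1) doesn't pin E yet; pick E=4 and continue. So E=4.
Step 6. [col 2: E + J ≡ P (mod 10)] from column 2 (E=4, J=1, carry-in 1, digits 1,4,5,7,8 already taken and all letters distinct): P must equal 6, so P=6.
Step 7. [col 4: I + A ≡ V (mod 10)] no forcing yet in column 4 (carry-in 0); A=3 is free and consistent — try it. So A=3.
Step 8. [col 4: I + A ≡ V (mod 10)] column 4 reads I+A+carry(0)=V with I=7, A=3; with digits 1,3,4,5,6,7,8 already taken and all letters distinct, the only value for V is 0, so V=0.

Answer: A=3, E=4, I=7, J=1, L=5, P=6, T=8, V=0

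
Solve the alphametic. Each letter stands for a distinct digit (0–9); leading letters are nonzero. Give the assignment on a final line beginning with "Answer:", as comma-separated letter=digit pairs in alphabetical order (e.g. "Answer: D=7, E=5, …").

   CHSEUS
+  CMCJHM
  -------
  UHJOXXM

Step 1. [col 1: S + M ≡ M (mod 10)] column 1 reads S+M+carry(0)=M with nothing yet; with all letters distinct, none taken yet, the only value for S is 0 ⇒ S=0.
Step 2. [U] U is the leading digit of a 7-digit sum of two 6-digit numbers; the final carry is exactly 1 ⇒ U=1.
Step 3. [col 1: S + M ≡ M (mod 10)] no forcing yet in column 1 (carry-in 0); M=2 is free and consistent — try it. So M=2.
Step 4. [col 2: U + H ≡ X (mod 10)] several values work for H in column 2 (U + H ≡ X (mod 10), carry-in 0); try H=4 ⇒ H=4.
Step 5. [col 2: U + H ≡ X (mod 10)] in column 2 we have U+H≡X with carry-in 0; given U=1, H=4 and digits 0,1,2,4 already taken and all letters distinct, that pins X to 5. So X=5.
Step 6. [col 3: E + J ≡ X (mod 10)] several values work for J in column 3 (E + J ≡ X (mod 10), carry-in 0); try J=6 ⇒ J=6.
Step 7. [col 3: E + J ≡ X (mod 10)] column 3 reads E+J+carry(0)=X with J=6, X=5; with digits 0,1,2,4,5,6 already taken and all letters distinct, the only value for E is 9, so E=9.
Step 8. [col 4: S + C ≡ O (mod 10)] column 4: given S=0, carry-in 1, and digits 0,1,2,4,5,6,9 already taken and all letters distinct, S+C≡O (mod 10) forces O=8. So O=8.
Step 9. [col 4: S + C ≡ O (mod 10)] column 4: given S=0, O=8, carry-in 1, and digits 0,1,2,4,5,6,8,9 already taken and all letters distinct, S+C≡O (mod 10) forces C=7, so C=7.

Answer: C=7, E=9, H=4, J=6, M=2, O=8, S=0, U=1, X=5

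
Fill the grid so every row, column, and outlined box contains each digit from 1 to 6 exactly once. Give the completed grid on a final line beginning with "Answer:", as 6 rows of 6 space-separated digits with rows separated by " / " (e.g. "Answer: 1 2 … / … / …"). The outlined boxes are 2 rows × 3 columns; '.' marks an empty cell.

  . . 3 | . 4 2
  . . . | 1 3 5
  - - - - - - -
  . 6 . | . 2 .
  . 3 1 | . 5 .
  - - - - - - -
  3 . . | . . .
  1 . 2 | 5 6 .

Step 1. [r6c2∈{4}] r6c2 is down to just 4 ⇒ r6c2=4.
Step 2. [r3c6∈{1,3,4}] in row 3, 1 fits only at r3c6 ⇒ r3c6=1.
Step 3. [r4c1∈{2,4}] r4c1 is the only open cell in row 4 admitting 2 ⇒ r4c1=2.
Step 4. [r1c4∈{6}] r1c4 is down to just 6 ⇒ r1c4=6.
Step 5. [r4c4∈{4}] only 4 remains possible at r4c4. So r4c4=4.
Step 6. [r5c2∈{5}] r5c2 is down to just 5 ⇒ r5c2=5.
Step 7. [r3c3∈{4,5}] across col 3, 5 lands solely at r3c3 ⇒ r3c3=5.
Step 8. [r2c3∈{4,6}] col 3 places 4 nowhere but r2c3 ⇒ r2c3=4.
Step 9. [r1c2∈{1}] only 1 remains possible at r1c2. So r1c2=1.
Step 10. [r2c1∈{6}] r2c1's peers cover all but 6 ⇒ r2c1=6.
Step 11. [r4c6∈{6}] r4c6 has the single candidate 6, so r4c6=6.
Step 12. [r5c3∈{6}] only 6 remains possible at r5c3 ⇒ r5c3=6.
Step 13. [r3c1∈{4}] only 4 remains possible at r3c1. So r3c1=4.
Step 14. [r5c4∈{2}] only 2 remains possible at r5c4, so r5c4=2.
Step 15. [r1c1∈{5}] nothing but 5 survives at r1c1. So r1c1=5.
Step 16. [r3c4∈{3}] only 3 remains possible at r3c4, so r3c4=3.
Step 17. [r5c6∈{4}] r5c6 has the single candidate 4, so r5c6=4.
Step 18. [r5c5∈{1}] only 1 remains possible at r5c5, so r5c5=1.
Step 19. [r2c2∈{2}] r2c2's peers cover all but 2 ⇒ r2c2=2.
Step 20. [r6c6∈{3}] only 3 remains possible at r6c6 ⇒ r6c6=3.

Answer: 5 1 3 6 4 2 / 6 2 4 1 3 5 / 4 6 5 3 2 1 / 2 3 1 4 5 6 / 3 5 6 2 1 4 / 1 4 2 5 6 3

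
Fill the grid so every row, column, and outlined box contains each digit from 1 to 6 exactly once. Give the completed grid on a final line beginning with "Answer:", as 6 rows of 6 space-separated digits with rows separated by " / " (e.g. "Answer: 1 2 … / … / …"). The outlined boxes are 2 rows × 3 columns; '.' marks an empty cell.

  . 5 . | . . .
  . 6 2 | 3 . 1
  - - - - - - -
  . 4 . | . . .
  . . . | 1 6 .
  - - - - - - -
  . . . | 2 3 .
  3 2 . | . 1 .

Step 1. [r3c4∈{5}] nothing but 5 survives at r3c4. So r3c4=5.
Step 2. [r4c6∈{2,3,4}] in row 4, 4 fits only at r4c6, so r4c6=4.
Step 3. [r2c1∈{4}] r2c1 is down to just 4 ⇒ r2c1=4.
Step 4. [r5c3∈{1,4,5,6}] across row 5, 4 lands solely at r5c3. So r5c3=4.
Step 5. [r1c1∈{1}] only 1 remains possible at r1c1, so r1c1=1.
Step 6. [r3c5∈{2}] r3c5's peers cover all but 2, so r3c5=2.
Step 7. [r3c1∈{6}] r3c1's peers cover all but 6. So r3c1=6.
Step 8. [r5c6∈{5,6}] row 5 places 6 nowhere but r5c6, so r5c6=6.
Step 9. [r5c1∈{5}] r5c1's peers cover all but 5 ⇒ r5c1=5.
Step 10. [r1c3∈{3}] r1c3's peers cover all but 3, so r1c3=3.
Step 11. [r1c4∈{4,6}] across row 1, 6 lands solely at r1c4, so r1c4=6.
Step 12. [r4c1∈{2}] r4c1 has the single candidate 2 ⇒ r4c1=2.
Step 13. [r6c4∈{4}] nothing but 4 survives at r6c4 ⇒ r6c4=4.
Step 14. [r4c2∈{3}] nothing but 3 survives at r4c2, so r4c2=3.
Step 15. [r3c3∈{1}] r3c3 has the single candidate 1, so r3c3=1.
Step 16. [r2c5∈{5}] nothing but 5 survives at r2c5. So r2c5=5.
Step 17. [r5c2∈{1}] r5c2 has the single candidate 1, so r5c2=1.
Step 18. [r3c6∈{3}] r3c6 is down to just 3, so r3c6=3.
Step 19. [r1c5∈{4}] only 4 remains possible at r1c5 ⇒ r1c5=4.
Step 20. [r6c3∈{6}] nothing but 6 survives at r6c3, so r6c3=6.
Step 21. [r6c6∈{5}] r6c6's peers cover all but 5. So r6c6=5.
Step 22. [r1c6∈{2}] nothing but 2 survives at r1c6, so r1c6=2.
Step 23. [r4c3∈{5}] r4c3 is down to just 5. So r4c3=5.

Answer: 1 5 3 6 4 2 / 4 6 2 3 5 1 / 6 4 1 5 2 3 / 2 3 5 1 6 4 / 5 1 4 2 3 6 / 3 2 6 4 1 5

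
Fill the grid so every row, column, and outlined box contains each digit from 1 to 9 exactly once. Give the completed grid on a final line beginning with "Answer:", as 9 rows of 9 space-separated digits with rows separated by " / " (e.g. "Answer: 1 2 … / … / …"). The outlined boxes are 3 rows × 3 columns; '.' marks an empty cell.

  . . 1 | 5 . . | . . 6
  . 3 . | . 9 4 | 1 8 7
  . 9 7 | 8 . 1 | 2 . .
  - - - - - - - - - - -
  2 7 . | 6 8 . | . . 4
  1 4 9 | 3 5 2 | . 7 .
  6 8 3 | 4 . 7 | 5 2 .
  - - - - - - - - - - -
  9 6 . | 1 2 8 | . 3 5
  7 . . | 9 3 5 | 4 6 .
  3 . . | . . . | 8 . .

Step 1. [r6c9∈{1,9}] row 6 places 9 nowhere but r6c9 ⇒ r6c9=9.
Step 2. [r9c5∈{4,6,7}] r9c5 is the only open cell in col 5 admitting 4. So r9c5=4.
Step 3. [r9c2∈{1,2,5}] across col 2, 5 lands solely at r9c2, so r9c2=5.
Step 4. [r9c3∈{2}] r9c3's peers cover all but 2 ⇒ r9c3=2.
Step 5. [r9c9∈{1}] only 1 remains possible at r9c9, so r9c9=1.
Step 6. [r2c1∈{5}] only 5 remains possible at r2c1 ⇒ r2c1=5.
Step 7. [r1c7∈{3,9}] col 7 places 9 nowhere but r1c7. So r1c7=9.
Step 8. [r1c8∈{4}] nothing but 4 survives at r1c8. So r1c8=4.
Step 9. [r5c9∈{8}] r5c9's peers cover all but 8. So r5c9=8.
Step 10. [r8c3∈{8}] r8c3 is down to just 8 ⇒ r8c3=8.
Step 11. [r1c1∈{8}] only 8 remains possible at r1c1. So r1c1=8.
Step 12. [r5c7∈{6}] r5c7 is down to just 6, so r5c7=6.
Step 13. [r4c8∈{1}] only 1 remains possible at r4c8 ⇒ r4c8=1.
Step 14. [r8c2∈{1}] r8c2 has the single candidate 1, so r8c2=1.
Step 15. [r3c9∈{3}] only 3 remains possible at r3c9, so r3c9=3.
Step 16. [r9c8∈{9}] r9c8 has the single candidate 9, so r9c8=9.
Step 17. [r2c3∈{6}] r2c3's peers cover all but 6. So r2c3=6.
Step 18. [r8c9∈{2}] r8c9 has the single candidate 2, so r8c9=2.
Step 19. [r7c7∈{7}] only 7 remains possible at r7c7, so r7c7=7.
Step 20. [r1c6∈{3}] nothing but 3 survives at r1c6, so r1c6=3.
Step 21. [r3c1∈{4}] r3c1 has the single candidate 4. So r3c1=4.
Step 22. [r9c4∈{7}] r9c4 has the single candidate 7, so r9c4=7.
Step 23. [r3c8∈{5}] r3c8 has the single candidate 5, so r3c8=5.
Step 24. [r3c5∈{6}] only 6 remains possible at r3c5, so r3c5=6.
Step 25. [r4c3∈{5}] only 5 remains possible at r4c3, so r4c3=5.
Step 26. [r1c5∈{7}] nothing but 7 survives at r1c5 ⇒ r1c5=7.
Step 27. [r1c2∈{2}] r1c2 has the single candidate 2 ⇒ r1c2=2.
Step 28. [r2c4∈{2}] r2c4 has the single candidate 2 ⇒ r2c4=2.
Step 29. [r7c3∈{4}] r7c3 is down to just 4. So r7c3=4.
Step 30. [r4c6∈{9}] only 9 remains possible at r4c6 ⇒ r4c6=9.
Step 31. [r4c7∈{3}] nothing but 3 survives at r4c7, so r4c7=3.
Step 32. [r9c6∈{6}] only 6 remains possible at r9c6. So r9c6=6.
Step 33. [r6c5∈{1}] nothing but 1 survives at r6c5 ⇒ r6c5=1.

Answer: 8 2 1 5 7 3 9 4 6 / 5 3 6 2 9 4 1 8 7 / 4 9 7 8 6 1 2 5 3 / 2 7 5 6 8 9 3 1 4 / 1 4 9 3 5 2 6 7 8 / 6 8 3 4 1 7 5 2 9 / 9 6 4 1 2 8 7 3 5 / 7 1 8 9 3 5 4 6 2 / 3 5 2 7 4 6 8 9 1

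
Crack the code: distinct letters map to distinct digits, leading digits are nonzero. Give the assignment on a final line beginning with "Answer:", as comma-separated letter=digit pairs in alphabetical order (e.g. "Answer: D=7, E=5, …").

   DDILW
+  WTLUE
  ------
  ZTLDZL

Step 1. [Z] Z is the leading digit of a 6-digit sum of two 5-digit numbers; the final carry is exactly 1, so Z=1.
Step 2. [col 1: W + E ≡ L (mod 10)] column 1 (W + E ≡ L (mod 10), carry-in 0) doesn't pin E yet; pick E=9 and continue ⇒ E=9.
Step 3. [col 1: W + E ≡ L (mod 10)] no forcing yet in column 1 (carry-in 0); L=7 is free and consistent — try it. So L=7.
Step 4. [col 1: W + E ≡ L (mod 10)] column 1: given E=9, L=7, carry-in 0, and digits 1,7,9 already taken and all letters distinct, W+E≡L (mod 10) forces W=8. So W=8.
Step 5. [col 2: L + U ≡ Z (mod 10)] from column 2 (L=7, Z=1, carry-in 1, digits 1,7,8,9 already taken and all letters distinct): U must equal 3 ⇒ U=3.
Step 6. [col 3: I + L ≡ D (mod 10)] D=4 is one option consistent with column 3 (I + L ≡ D (mod 10), carry-in 1) — take it. So D=4.
Step 7. [col 3: I + L ≡ D (mod 10)] column 3: given L=7, D=4, carry-in 1, and digits 1,3,4,7,8,9 already taken and all letters distinct, I+L≡D (mod 10) forces I=6. So I=6.
Step 8. [col 4: D + T ≡ L (mod 10)] in column 4 we have D+T≡L with carry-in 1; given D=4, L=7 and digits 1,3,4,6,7,8,9 already taken and all letters distinct, that pins T to 2 ⇒ T=2.

Answer: D=4, E=9, I=6, L=7, T=2, U=3, W=8, Z=1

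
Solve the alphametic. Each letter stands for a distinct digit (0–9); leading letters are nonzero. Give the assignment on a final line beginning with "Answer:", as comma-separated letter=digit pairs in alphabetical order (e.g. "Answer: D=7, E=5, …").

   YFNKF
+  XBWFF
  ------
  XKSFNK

Step 1. [col 1: F + F ≡ K (mod 10)] column 1 (F + F ≡ K (mod 10), carry-in 0) doesn't pin F yet; pick F=5 and continue. So F=5.
Step 2. [X] the sum has 6 digits but both addends have 5; that extra leading digit X is the final carry, namely 1. So X=1.
Step 3. [col 1: F + F ≡ K (mod 10)] in column 1 we have F+F≡K with carry-in 0; given F=5 and digits 1,5 already taken and all letters distinct, that pins K to 0, so K=0.
Step 4. [col 2: K + F ≡ N (mod 10)] column 2 reads K+F+carry(1)=N with K=0, F=5; with digits 0,1,5 already taken and all letters distinct, the only value for N is 6 ⇒ N=6.
Step 5. [col 3: N + W ≡ F (mod 10)] from column 3 (N=6, F=5, carry-in 0, digits 0,1,5,6 already taken and all letters distinct): W must equal 9. So W=9.
Step 6. [col 4: F + B ≡ S (mod 10)] S=3 is one option consistent with column 4 (F + B ≡ S (mod 10), carry-in 1) — take it, so S=3.
Step 7. [col 4: F + B ≡ S (mod 10)] column 4 reads F+B+carry(1)=S with F=5, S=3; with digits 0,1,3,5,6,9 already taken and all letters distinct, the only value for B is 7. So B=7.
Step 8. [col 5: Y + X ≡ K (mod 10)] from column 5 (X=1, K=0, carry-in 1, digits 0,1,3,5,6,7,9 already taken and all letters distinct): Y must equal 8, so Y=8.

Answer: B=7, F=5, K=0, N=6, S=3, W=9, X=1, Y=8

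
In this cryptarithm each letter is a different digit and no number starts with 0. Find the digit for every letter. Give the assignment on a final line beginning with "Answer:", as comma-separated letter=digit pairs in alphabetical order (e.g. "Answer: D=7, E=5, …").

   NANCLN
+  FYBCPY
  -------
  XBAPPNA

Step 1. [col 1: N + Y ≡ A (mod 10)] column 1 (N + Y ≡ A (mod 10), carry-in 0) doesn't pin N yet; pick N=8 and continue ⇒ N=8.
Step 2. [X] the sum has 7 digits but both addends have 6; that extra leading digit X is the final carry, namely 1 ⇒ X=1.
Step 3. [col 1: N + Y ≡ A (mod 10)] several values work for A in column 1 (N + Y ≡ A (mod 10), carry-in 0); try A=7. So A=7.
Step 4. [col 1: N + Y ≡ A (mod 10)] column 1: given N=8, A=7, carry-in 0, and digits 1,7,8 already taken and all letters distinct, N+Y≡A (mod 10) forces Y=9. So Y=9.
Step 5. [col 2: L + P ≡ N (mod 10)] L=5 is one option consistent with column 2 (L + P ≡ N (mod 10), carry-in 1) — take it, so L=5.
Step 6. [col 2: L + P ≡ N (mod 10)] column 2: given L=5, N=8, carry-in 1, and digits 1,5,7,8,9 already taken and all letters distinct, L+P≡N (mod 10) forces P=2 ⇒ P=2.
Step 7. [col 3: C + C ≡ P (mod 10)] from column 3 (P=2, carry-in 0, digits 1,2,5,7,8,9 already taken and all letters distinct): C must equal 6. So C=6.
Step 8. [col 4: N + B ≡ P (mod 10)] in column 4 we have N+B≡P with carry-in 1; given N=8, P=2 and digits 1,2,5,6,7,8,9 already taken and all letters distinct, that pins B to 3. So B=3.
Step 9. [col 6: N + F ≡ B (mod 10)] from column 6 (N=8, B=3, carry-in 1, digits 1,2,3,5,6,7,8,9 already taken and all letters distinct): F must equal 4. So F=4.

Answer: A=7, B=3, C=6, F=4, L=5, N=8, P=2, X=1, Y=9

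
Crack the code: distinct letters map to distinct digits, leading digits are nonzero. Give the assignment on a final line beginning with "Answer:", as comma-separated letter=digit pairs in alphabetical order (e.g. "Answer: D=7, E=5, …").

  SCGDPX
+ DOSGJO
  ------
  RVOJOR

Step 1. [col 1: X + O ≡ R (mod 10)] no forcing yet in column 1 (carry-in 0); O=3 is free and consistent — try it, so O=3.
Step 2. [col 1: X + O ≡ R (mod 10)] several values work for R in column 1 (X + O ≡ R (mod 10), carry-in 0); try R=8, so R=8.
Step 3. [col 1: X + O ≡ R (mod 10)] from column 1 (O=3, R=8, carry-in 0, digits 3,8 already taken and all letters distinct): X must equal 5, so X=5.
Step 4. [col 2: P + J ≡ O (mod 10)] column 2 (P + J ≡ O (mod 10), carry-in 0) doesn't pin J yet; pick J=9 and continue ⇒ J=9.
Step 5. [col 2: P + J ≡ O (mod 10)] column 2: given J=9, O=3, carry-in 0, and digits 3,5,8,9 already taken and all letters distinct, P+J≡O (mod 10) forces P=4, so P=4.
Step 6. [col 3: D + G ≡ J (mod 10)] no forcing yet in column 3 (carry-in 1); G=2 is free and consistent — try it ⇒ G=2.
Step 7. [col 3: D + G ≡ J (mod 10)] in column 3 we have D+G≡J with carry-in 1; given G=2, J=9 and digits 2,3,4,5,8,9 already taken and all letters distinct, that pins D to 6, so D=6.
Step 8. [col 4: G + S ≡ O (mod 10)] column 4 reads G+S+carry(0)=O with G=2, O=3; with digits 2,3,4,5,6,8,9 already taken and all letters distinct, the only value for S is 1 ⇒ S=1.
Step 9. [col 5: C + O ≡ V (mod 10)] in column 5 we have C+O≡V with carry-in 0; given O=3 and digits 1,2,3,4,5,6,8,9 already taken and all letters distinct, that pins V to 0, so V=0.
Step 10. [col 5: C + O ≡ V (mod 10)] column 5: given O=3, V=0, carry-in 0, and digits 0,1,2,3,4,5,6,8,9 already taken and all letters distinct, C+O≡V (mod 10) forces C=7, so C=7.

Answer: C=7, D=6, G=2, J=9, O=3, P=4, R=8, S=1, V=0, X=5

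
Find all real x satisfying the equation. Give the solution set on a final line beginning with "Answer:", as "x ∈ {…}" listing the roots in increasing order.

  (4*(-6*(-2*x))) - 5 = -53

Step 1. [(4*(-6*(-2*x))) - 5 = -53] the outer -5 inverts by adding 5. So sub: 4*(-6*(-2*x)) = -48.
Step 2. [4*(-6*(-2*x)) = -48] 4 out front; divide by 4. So div: -6*(-2*x) = -12.
Step 3. [-6*(-2*x) = -12] -6 out front; divide by -6. So div: -2*x = 2.
Step 4. [-2*x = 2] -2·(inner) — divide through by -2 ⇒ div: x = -1.

Answer: x ∈ {-1}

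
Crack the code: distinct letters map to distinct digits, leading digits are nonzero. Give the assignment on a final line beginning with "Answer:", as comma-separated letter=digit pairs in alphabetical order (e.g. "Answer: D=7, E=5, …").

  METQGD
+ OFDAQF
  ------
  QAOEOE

Step 1. [col 1: D + F ≡ E (mod 10)] no forcing yet in column 1 (carry-in 0); F=2 is free and consistent — try it. So F=2.
Step 2. [col 1: D + F ≡ E (mod 10)] several values work for E in column 1 (D + F ≡ E (mod 10), carry-in 0); try E=7. So E=7.
Step 3. [col 1: D + F ≡ E (mod 10)] in column 1 we have D+F≡E with carry-in 0; given F=2, E=7 and digits 2,7 already taken and all letters distinct, that pins D to 5, so D=5.
Step 4. [col 2: G + Q ≡ O (mod 10)] several values work for O in column 2 (G + Q ≡ O (mod 10), carry-in 0); try O=4, so O=4.
Step 5. [col 2: G + Q ≡ O (mod 10)] several values work for Q in column 2 (G + Q ≡ O (mod 10), carry-in 0); try Q=6, so Q=6.
Step 6. [col 2: G + Q ≡ O (mod 10)] in column 2 we have G+Q≡O with carry-in 0; given Q=6, O=4 and digits 2,4,5,6,7 already taken and all letters distinct, that pins G to 8. So G=8.
Step 7. [col 3: Q + A ≡ E (mod 10)] in column 3 we have Q+A≡E with carry-in 1; given Q=6, E=7 and digits 2,4,5,6,7,8 already taken and all letters distinct, that pins A to 0 ⇒ A=0.
Step 8. [col 4: T + D ≡ O (mod 10)] in column 4 we have T+D≡O with carry-in 0; given D=5, O=4 and digits 0,2,4,5,6,7,8 already taken and all letters distinct, that pins T to 9. So T=9.
Step 9. [col 6: M + O ≡ Q (mod 10)] column 6: given O=4, Q=6, carry-in 1, and digits 0,2,4,5,6,7,8,9 already taken and all letters distinct, M+O≡Q (mod 10) forces M=1. So M=1.

Answer: A=0, D=5, E=7, F=2, G=8, M=1, O=4, Q=6, T=9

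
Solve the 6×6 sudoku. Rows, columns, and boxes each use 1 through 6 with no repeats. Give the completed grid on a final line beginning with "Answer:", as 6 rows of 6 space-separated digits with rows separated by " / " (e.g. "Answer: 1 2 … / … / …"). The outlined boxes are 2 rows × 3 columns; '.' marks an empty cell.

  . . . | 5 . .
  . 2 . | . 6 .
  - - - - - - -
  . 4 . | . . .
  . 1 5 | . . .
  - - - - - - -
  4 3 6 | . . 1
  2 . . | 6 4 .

Step 1. [r6c6∈{3,5}] in row 6, 3 fits only at r6c6. So r6c6=3.
Step 2. [r2c6∈{4}] r2c6 has the single candidate 4, so r2c6=4.
Step 3. [r3c3∈{2,3}] in col 3, 2 fits only at r3c3. So r3c3=2.
Step 4. [r5c4∈{2}] r5c4 has the single candidate 2 ⇒ r5c4=2.
Step 5. [r3c6∈{5,6}] across col 6, 5 lands solely at r3c6. So r3c6=5.
Step 6. [r3c1∈{3,6}] r3c1 is the only open cell in row 3 admitting 6 ⇒ r3c1=6.
Step 7. [r4c1∈{3}] r4c1 has the single candidate 3 ⇒ r4c1=3.
Step 8. [r1c1∈{1}] r1c1 has the single candidate 1 ⇒ r1c1=1.
Step 9. [r2c3∈{3}] nothing but 3 survives at r2c3 ⇒ r2c3=3.
Step 10. [r1c6∈{2}] nothing but 2 survives at r1c6 ⇒ r1c6=2.
Step 11. [r3c5∈{1,3}] r3c5 is the only open cell in col 5 admitting 1, so r3c5=1.
Step 12. [r3c4∈{3}] r3c4 has the single candidate 3 ⇒ r3c4=3.
Step 13. [r6c3∈{1}] only 1 remains possible at r6c3, so r6c3=1.
Step 14. [r2c1∈{5}] r2c1 has the single candidate 5, so r2c1=5.
Step 15. [r4c6∈{6}] r4c6 is down to just 6 ⇒ r4c6=6.
Step 16. [r6c2∈{5}] only 5 remains possible at r6c2, so r6c2=5.
Step 17. [r4c5∈{2}] nothing but 2 survives at r4c5, so r4c5=2.
Step 18. [r1c2∈{6}] only 6 remains possible at r1c2, so r1c2=6.
Step 19. [r5c5∈{5}] r5c5's peers cover all but 5, so r5c5=5.
Step 20. [r4c4∈{4}] r4c4 is down to just 4. So r4c4=4.
Step 21. [r1c3∈{4}] r1c3 has the single candidate 4. So r1c3=4.
Step 22. [r1c5∈{3}] r1c5's peers cover all but 3. So r1c5=3.
Step 23. [r2c4∈{1}] r2c4's peers cover all but 1 ⇒ r2c4=1.

Answer: 1 6 4 5 3 2 / 5 2 3 1 6 4 / 6 4 2 3 1 5 / 3 1 5 4 2 6 / 4 3 6 2 5 1 / 2 5 1 6 4 3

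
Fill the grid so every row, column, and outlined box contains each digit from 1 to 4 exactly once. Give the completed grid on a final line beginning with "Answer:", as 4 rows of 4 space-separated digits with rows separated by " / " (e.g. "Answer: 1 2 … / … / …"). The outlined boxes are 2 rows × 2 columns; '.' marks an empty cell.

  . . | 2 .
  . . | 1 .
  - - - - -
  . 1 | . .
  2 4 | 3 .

Step 1. [r1c2∈{3}] r1c2 is down to just 3. So r1c2=3.
Step 2. [r1c4∈{4}] nothing but 4 survives at r1c4 ⇒ r1c4=4.
Step 3. [r3c3∈{4}] r3c3 is down to just 4 ⇒ r3c3=4.
Step 4. [r4c4∈{1}] r4c4 has the single candidate 1 ⇒ r4c4=1.
Step 5. [r2c1∈{4}] nothing but 4 survives at r2c1, so r2c1=4.
Step 6. [r1c1∈{1}] r1c1 has the single candidate 1 ⇒ r1c1=1.
Step 7. [r3c4∈{2}] r3c4 is down to just 2, so r3c4=2.
Step 8. [r3c1∈{3}] r3c1's peers cover all but 3, so r3c1=3.
Step 9. [r2c4∈{3}] r2c4 is down to just 3, so r2c4=3.
Step 10. [r2c2∈{2}] r2c2's peers cover all but 2, so r2c2=2.

Answer: 1 3 2 4 / 4 2 1 3 / 3 1 4 2 / 2 4 3 1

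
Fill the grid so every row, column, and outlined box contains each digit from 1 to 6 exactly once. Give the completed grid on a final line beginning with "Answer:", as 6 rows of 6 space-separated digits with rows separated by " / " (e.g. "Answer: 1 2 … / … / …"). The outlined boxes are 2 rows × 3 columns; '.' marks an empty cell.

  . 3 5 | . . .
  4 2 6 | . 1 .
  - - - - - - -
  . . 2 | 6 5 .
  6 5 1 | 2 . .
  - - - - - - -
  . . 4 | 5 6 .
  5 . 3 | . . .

Step 1. [r5c6∈{1,2,3}] 3 has one home in row 5: r5c6. So r5c6=3.
Step 2. [r4c6∈{4}] r4c6's peers cover all but 4, so r4c6=4.
Step 3. [r6c4∈{1,4}] col 4 places 1 nowhere but r6c4, so r6c4=1.
Step 4. [r6c6∈{2}] r6c6 has the single candidate 2, so r6c6=2.
Step 5. [r5c1∈{1,2}] r5c1 is the only open cell in row 5 admitting 2 ⇒ r5c1=2.
Step 6. [r1c4∈{4}] r1c4 is down to just 4, so r1c4=4.
Step 7. [r2c4∈{3}] r2c4 is down to just 3. So r2c4=3.
Step 8. [r6c2∈{6}] only 6 remains possible at r6c2. So r6c2=6.
Step 9. [r6c5∈{4}] r6c5's peers cover all but 4, so r6c5=4.
Step 10. [r1c6∈{6}] r1c6's peers cover all but 6, so r1c6=6.
Step 11. [r2c6∈{5}] only 5 remains possible at r2c6. So r2c6=5.
Step 12. [r1c5∈{2}] nothing but 2 survives at r1c5, so r1c5=2.
Step 13. [r3c6∈{1}] r3c6 has the single candidate 1. So r3c6=1.
Step 14. [r5c2∈{1}] r5c2 has the single candidate 1 ⇒ r5c2=1.
Step 15. [r4c5∈{3}] r4c5's peers cover all but 3. So r4c5=3.
Step 16. [r3c1∈{3}] only 3 remains possible at r3c1, so r3c1=3.
Step 17. [r3c2∈{4}] r3c2's peers cover all but 4, so r3c2=4.
Step 18. [r1c1∈{1}] nothing but 1 survives at r1c1 ⇒ r1c1=1.

Answer: 1 3 5 4 2 6 / 4 2 6 3 1 5 / 3 4 2 6 5 1 / 6 5 1 2 3 4 / 2 1 4 5 6 3 / 5 6 3 1 4 2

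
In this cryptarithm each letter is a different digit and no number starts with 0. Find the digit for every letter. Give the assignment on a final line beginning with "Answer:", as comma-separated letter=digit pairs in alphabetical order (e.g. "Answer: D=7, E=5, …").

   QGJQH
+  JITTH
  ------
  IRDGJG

Step 1. [col 1: H + H ≡ G (mod 10)] H=7 is one option consistent with column 1 (H + H ≡ G (mod 10), carry-in 0) — take it ⇒ H=7.
Step 2. [I] I is the leading digit of a 6-digit sum of two 5-digit numbers; the final carry is exactly 1 ⇒ I=1.
Step 3. [col 1: H + H ≡ G (mod 10)] in column 1 we have H+H≡G with carry-in 0; given H=7 and digits 1,7 already taken and all letters distinct, that pins G to 4 ⇒ G=4.
Step 4. [col 2: Q + T ≡ J (mod 10)] no forcing yet in column 2 (carry-in 1); J=9 is free and consistent — try it ⇒ J=9.
Step 5. [col 2: Q + T ≡ J (mod 10)] several values work for T in column 2 (Q + T ≡ J (mod 10), carry-in 1); try T=5, so T=5.
Step 6. [col 2: Q + T ≡ J (mod 10)] in column 2 we have Q+T≡J with carry-in 1; given T=5, J=9 and digits 1,4,5,7,9 already taken and all letters distinct, that pins Q to 3. So Q=3.
Step 7. [col 4: G + I ≡ D (mod 10)] in column 4 we have G+I≡D with carry-in 1; given G=4, I=1 and digits 1,3,4,5,7,9 already taken and all letters distinct, that pins D to 6. So D=6.
Step 8. [col 5: Q + J ≡ R (mod 10)] in column 5 we have Q+J≡R with carry-in 0; given Q=3, J=9 and digits 1,3,4,5,6,7,9 already taken and all letters distinct, that pins R to 2, so R=2.

Answer: D=6, G=4, H=7, I=1, J=9, Q=3, R=2, T=5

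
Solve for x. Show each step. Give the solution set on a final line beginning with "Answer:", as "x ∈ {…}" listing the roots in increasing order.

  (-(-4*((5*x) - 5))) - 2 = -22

Step 1. [(-(-4*((5*x) - 5))) - 2 = -22] the outer -2 inverts by adding 2. So sub: -(-4*((5*x) - 5)) = -20.
Step 2. [-(-4*((5*x) - 5)) = -20] leading − — multiply by −1. So neg: -4*((5*x) - 5) = 20.
Step 3. [-4*((5*x) - 5) = 20] divide by the outer -4, so div: (5*x) - 5 = -5.
Step 4. [(5*x) - 5 = -5] 5 divides every term; factor it out, so factor: x - 1 = -1.
Step 5. [x - 1 = -1] the outer -1 inverts by adding 1. So sub: x = 0.

Answer: x ∈ {0}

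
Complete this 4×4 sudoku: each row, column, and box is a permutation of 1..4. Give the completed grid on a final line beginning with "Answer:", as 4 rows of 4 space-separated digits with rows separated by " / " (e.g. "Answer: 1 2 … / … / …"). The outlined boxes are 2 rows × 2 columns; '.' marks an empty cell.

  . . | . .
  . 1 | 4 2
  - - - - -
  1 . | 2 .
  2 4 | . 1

Step 1. [r1c4∈{3}] r1c4's peers cover all but 3 ⇒ r1c4=3.
Step 2. [r4c3∈{3}] nothing but 3 survives at r4c3. So r4c3=3.
Step 3. [r1c3∈{1}] nothing but 1 survives at r1c3, so r1c3=1.
Step 4. [r2c1∈{3}] r2c1 is down to just 3 ⇒ r2c1=3.
Step 5. [r1c2∈{2}] r1c2 has the single candidate 2, so r1c2=2.
Step 6. [r3c4∈{4}] r3c4 is down to just 4. So r3c4=4.
Step 7. [r3c2∈{3}] r3c2's peers cover all but 3 ⇒ r3c2=3.
Step 8. [r1c1∈{4}] nothing but 4 survives at r1c1, so r1c1=4.

Answer: 4 2 1 3 / 3 1 4 2 / 1 3 2 4 / 2 4 3 1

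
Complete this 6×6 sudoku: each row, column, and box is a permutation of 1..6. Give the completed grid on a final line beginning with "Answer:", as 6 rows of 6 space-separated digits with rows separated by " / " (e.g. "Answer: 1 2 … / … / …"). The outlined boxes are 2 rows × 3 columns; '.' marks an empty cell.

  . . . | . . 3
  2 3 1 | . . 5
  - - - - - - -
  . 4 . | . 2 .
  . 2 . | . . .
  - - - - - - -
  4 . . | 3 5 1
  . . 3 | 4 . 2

Step 1. [r3c6∈{6}] nothing but 6 survives at r3c6, so r3c6=6.
Step 2. [r3c3∈{5}] r3c3 is down to just 5. So r3c3=5.
Step 3. [r5c2∈{6}] r5c2 is down to just 6, so r5c2=6.
Step 4. [r3c4∈{1}] r3c4's peers cover all but 1. So r3c4=1.
Step 5. [r4c1∈{1,3,6}] across row 4, 1 lands solely at r4c1. So r4c1=1.
Step 6. [r1c1∈{5,6}] in col 1, 6 fits only at r1c1. So r1c1=6.
Step 7. [r2c5∈{4,6}] row 2 places 4 nowhere but r2c5. So r2c5=4.
Step 8. [r1c2∈{5}] r1c2 has the single candidate 5, so r1c2=5.
Step 9. [r1c3∈{4}] r1c3 is down to just 4, so r1c3=4.
Step 10. [r1c5∈{1}] r1c5 is down to just 1. So r1c5=1.
Step 11. [r4c5∈{3}] nothing but 3 survives at r4c5, so r4c5=3.
Step 12. [r5c3∈{2}] nothing but 2 survives at r5c3, so r5c3=2.
Step 13. [r4c6∈{4}] only 4 remains possible at r4c6, so r4c6=4.
Step 14. [r2c4∈{6}] nothing but 6 survives at r2c4, so r2c4=6.
Step 15. [r1c4∈{2}] r1c4 is down to just 2, so r1c4=2.
Step 16. [r6c1∈{5}] nothing but 5 survives at r6c1 ⇒ r6c1=5.
Step 17. [r4c3∈{6}] nothing but 6 survives at r4c3. So r4c3=6.
Step 18. [r4c4∈{5}] nothing but 5 survives at r4c4, so r4c4=5.
Step 19. [r3c1∈{3}] r3c1's peers cover all but 3 ⇒ r3c1=3.
Step 20. [r6c2∈{1}] only 1 remains possible at r6c2. So r6c2=1.
Step 21. [r6c5∈{6}] only 6 remains possible at r6c5. So r6c5=6.

Answer: 6 5 4 2 1 3 / 2 3 1 6 4 5 / 3 4 5 1 2 6 / 1 2 6 5 3 4 / 4 6 2 3 5 1 / 5 1 3 4 6 2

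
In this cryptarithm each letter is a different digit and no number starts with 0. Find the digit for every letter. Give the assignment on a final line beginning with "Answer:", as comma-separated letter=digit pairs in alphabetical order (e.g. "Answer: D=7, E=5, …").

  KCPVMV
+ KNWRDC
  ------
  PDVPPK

Step 1. [col 1: V + C ≡ K (mod 10)] several values work for K in column 1 (V + C ≡ K (mod 10), carry-in 0); try K=3, so K=3.
Step 2. [col 1: V + C ≡ K (mod 10)] column 1 (V + C ≡ K (mod 10), carry-in 0) doesn't pin V yet; pick V=9 and continue ⇒ V=9.
Step 3. [col 1: V + C ≡ K (mod 10)] column 1 reads V+C+carry(0)=K with V=9, K=3; with digits 3,9 already taken and all letters distinct, the only value for C is 4. So C=4.
Step 4. [col 2: M + D ≡ P (mod 10)] no forcing yet in column 2 (carry-in 1); D=5 is free and consistent — try it ⇒ D=5.
Step 5. [col 2: M + D ≡ P (mod 10)] several values work for M in column 2 (M + D ≡ P (mod 10), carry-in 1); try M=0, so M=0.
Step 6. [col 2: M + D ≡ P (mod 10)] from column 2 (M=0, D=5, carry-in 1, digits 0,3,4,5,9 already taken and all letters distinct): P must equal 6 ⇒ P=6.
Step 7. [col 3: V + R ≡ P (mod 10)] in column 3 we have V+R≡P with carry-in 0; given V=9, P=6 and digits 0,3,4,5,6,9 already taken and all letters distinct, that pins R to 7, so R=7.
Step 8. [col 4: P + W ≡ V (mod 10)] column 4: given P=6, V=9, carry-in 1, and digits 0,3,4,5,6,7,9 already taken and all letters distinct, P+W≡V (mod 10) forces W=2, so W=2.
Step 9. [col 5: C + N ≡ D (mod 10)] column 5 reads C+N+carry(0)=D with C=4, D=5; with digits 0,2,3,4,5,6,7,9 already taken and all letters distinct, the only value for N is 1, so N=1.

Answer: C=4, D=5, K=3, M=0, N=1, P=6, R=7, V=9, W=2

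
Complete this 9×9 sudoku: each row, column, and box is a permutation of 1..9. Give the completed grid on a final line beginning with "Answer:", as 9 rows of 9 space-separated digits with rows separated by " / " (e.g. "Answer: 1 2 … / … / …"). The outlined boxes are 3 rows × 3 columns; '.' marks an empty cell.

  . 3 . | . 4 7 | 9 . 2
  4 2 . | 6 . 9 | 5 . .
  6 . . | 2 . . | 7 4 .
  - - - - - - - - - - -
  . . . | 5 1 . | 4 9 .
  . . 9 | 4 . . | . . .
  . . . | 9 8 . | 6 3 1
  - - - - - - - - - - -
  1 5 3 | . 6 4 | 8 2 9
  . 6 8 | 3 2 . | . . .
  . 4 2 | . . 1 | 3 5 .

Step 1. [r6c2∈{7}] nothing but 7 survives at r6c2, so r6c2=7.
Step 2. [r4c2∈{8}] r4c2 is down to just 8, so r4c2=8.
Step 3. [r3c6∈{3,5,8}] across col 6, 8 lands solely at r3c6 ⇒ r3c6=8.
Step 4. [r5c5∈{3,7}] r5c5 is the only open cell in box 5 admitting 7, so r5c5=7.
Step 5. [r8c8∈{1,7}] col 8 places 7 nowhere but r8c8. So r8c8=7.
Step 6. [r5c8∈{8}] r5c8 has the single candidate 8. So r5c8=8.
Step 7. [r5c6∈{2,3,6}] row 5 places 6 nowhere but r5c6. So r5c6=6.
Step 8. [r5c1∈{2,3,5}] r5c1 is the only open cell in row 5 admitting 3 ⇒ r5c1=3.
Step 9. [r9c1∈{7,9}] across col 1, 7 lands solely at r9c1. So r9c1=7.
Step 10. [r6c6∈{2}] r6c6's peers cover all but 2, so r6c6=2.
Step 11. [r2c5∈{3}] only 3 remains possible at r2c5. So r2c5=3.
Step 12. [r6c1∈{5}] nothing but 5 survives at r6c1, so r6c1=5.
Step 13. [r2c8∈{1}] r2c8 has the single candidate 1, so r2c8=1.
Step 14. [r1c3∈{1,5}] in row 1, 5 fits only at r1c3 ⇒ r1c3=5.
Step 15. [r5c2∈{1}] r5c2 is down to just 1 ⇒ r5c2=1.
Step 16. [r8c9∈{4}] r8c9's peers cover all but 4. So r8c9=4.
Step 17. [r4c1∈{2}] only 2 remains possible at r4c1. So r4c1=2.
Step 18. [r5c7∈{2}] r5c7's peers cover all but 2 ⇒ r5c7=2.
Step 19. [r7c4∈{7}] nothing but 7 survives at r7c4, so r7c4=7.
Step 20. [r5c9∈{5}] only 5 remains possible at r5c9. So r5c9=5.
Step 21. [r2c9∈{8}] r2c9 has the single candidate 8. So r2c9=8.
Step 22. [r6c3∈{4}] r6c3 has the single candidate 4, so r6c3=4.
Step 23. [r9c9∈{6}] r9c9 is down to just 6, so r9c9=6.
Step 24. [r8c1∈{9}] only 9 remains possible at r8c1. So r8c1=9.
Step 25. [r1c4∈{1}] r1c4 has the single candidate 1 ⇒ r1c4=1.
Step 26. [r2c3∈{7}] only 7 remains possible at r2c3, so r2c3=7.
Step 27. [r4c9∈{7}] nothing but 7 survives at r4c9. So r4c9=7.
Step 28. [r9c4∈{8}] r9c4's peers cover all but 8, so r9c4=8.
Step 29. [r1c8∈{6}] only 6 remains possible at r1c8, so r1c8=6.
Step 30. [r3c3∈{1}] r3c3's peers cover all but 1, so r3c3=1.
Step 31. [r4c6∈{3}] nothing but 3 survives at r4c6. So r4c6=3.
Step 32. [r1c1∈{8}] only 8 remains possible at r1c1 ⇒ r1c1=8.
Step 33. [r3c5∈{5}] nothing but 5 survives at r3c5. So r3c5=5.
Step 34. [r3c2∈{9}] only 9 remains possible at r3c2. So r3c2=9.
Step 35. [r8c7∈{1}] r8c7's peers cover all but 1 ⇒ r8c7=1.
Step 36. [r4c3∈{6}] nothing but 6 survives at r4c3, so r4c3=6.
Step 37. [r8c6∈{5}] r8c6 has the single candidate 5 ⇒ r8c6=5.
Step 38. [r9c5∈{9}] r9c5 is down to just 9, so r9c5=9.
Step 39. [r3c9∈{3}] r3c9 has the single candidate 3. So r3c9=3.

Answer: 8 3 5 1 4 7 9 6 2 / 4 2 7 6 3 9 5 1 8 / 6 9 1 2 5 8 7 4 3 / 2 8 6 5 1 3 4 9 7 / 3 1 9 4 7 6 2 8 5 / 5 7 4 9 8 2 6 3 1 / 1 5 3 7 6 4 8 2 9 / 9 6 8 3 2 5 1 7 4 / 7 4 2 8 9 1 3 5 6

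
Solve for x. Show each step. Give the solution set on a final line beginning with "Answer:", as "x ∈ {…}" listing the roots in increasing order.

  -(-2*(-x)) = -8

Step 1. [-(-2*(-x)) = -8] LHS negated; negate both sides. So neg: -2*(-x) = 8.
Step 2. [-2*(-x) = 8] -2 out front; divide by -2, so div: -x = -4.
Step 3. [-x = -4] flip signs both sides ⇒ neg: x = 4.

Answer: x ∈ {4}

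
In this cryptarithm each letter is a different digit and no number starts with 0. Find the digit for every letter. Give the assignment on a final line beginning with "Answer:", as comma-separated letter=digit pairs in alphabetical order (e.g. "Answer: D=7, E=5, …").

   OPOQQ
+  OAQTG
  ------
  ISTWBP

Step 1. [I] I is the leading digit of a 6-digit sum of two 5-digit numbers; the final carry is exactly 1. So I=1.
Step 2. [col 1: Q + G ≡ P (mod 10)] no forcing yet in column 1 (carry-in 0); Q=4 is free and consistent — try it, so Q=4.
Step 3. [col 1: Q + G ≡ P (mod 10)] several values work for P in column 1 (Q + G ≡ P (mod 10), carry-in 0); try P=3. So P=3.
Step 4. [col 1: Q + G ≡ P (mod 10)] from column 1 (Q=4, P=3, carry-in 0, digits 1,3,4 already taken and all letters distinct): G must equal 9 ⇒ G=9.
Step 5. [col 2: Q + T ≡ B (mod 10)] T=0 is one option consistent with column 2 (Q + T ≡ B (mod 10), carry-in 1) — take it. So T=0.
Step 6. [col 2: Q + T ≡ B (mod 10)] from column 2 (Q=4, T=0, carry-in 1, digits 0,1,3,4,9 already taken and all letters distinct): B must equal 5, so B=5.
Step 7. [col 3: O + Q ≡ W (mod 10)] column 3 (O + Q ≡ W (mod 10), carry-in 0) doesn't pin W yet; pick W=2 and continue ⇒ W=2.
Step 8. [col 3: O + Q ≡ W (mod 10)] column 3 reads O+Q+carry(0)=W with Q=4, W=2; with digits 0,1,2,3,4,5,9 already taken and all letters distinct, the only value for O is 8. So O=8.
Step 9. [col 4: P + A ≡ T (mod 10)] from column 4 (P=3, T=0, carry-in 1, digits 0,1,2,3,4,5,8,9 already taken and all letters distinct): A must equal 6 ⇒ A=6.
Step 10. [col 5: O + O ≡ S (mod 10)] column 5 reads O+O+carry(1)=S with O=8; with digits 0,1,2,3,4,5,6,8,9 already taken and all letters distinct, the only value for S is 7 ⇒ S=7.

Answer: A=6, B=5, G=9, I=1, O=8, P=3, Q=4, S=7, T=0, W=2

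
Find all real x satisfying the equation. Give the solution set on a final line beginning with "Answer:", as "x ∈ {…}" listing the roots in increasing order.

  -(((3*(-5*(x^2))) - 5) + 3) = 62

Step 1. [-(((3*(-5*(x^2))) - 5) + 3) = 62] flip signs both sides. So neg: ((3*(-5*(x^2))) - 5) + 3 = -62.
Step 2. [((3*(-5*(x^2))) - 5) + 3 = -62] the outer +3 inverts by subtracting 3. So sub: (3*(-5*(x^2))) - 5 = -65.
Step 3. [(3*(-5*(x^2))) - 5 = -65] add 5: x sits inside (… - 5). So sub: 3*(-5*(x^2)) = -60.
Step 4. [3*(-5*(x^2)) = -60] 3 out front; divide by 3 ⇒ div: -5*(x^2) = -20.
Step 5. [-5*(x^2) = -20] -5·(inner) — divide through by -5. So div: x^2 = 4.
Step 6. [x^2 = 4] √ both sides: 4 ≥ 0 gives two branches ⇒ sqrt: x = 2 or -2.

Answer: x ∈ {-2, 2}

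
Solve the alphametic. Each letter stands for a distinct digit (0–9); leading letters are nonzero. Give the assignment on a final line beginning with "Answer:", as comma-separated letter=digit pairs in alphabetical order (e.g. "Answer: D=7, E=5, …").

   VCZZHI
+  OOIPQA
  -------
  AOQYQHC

Step 1. [col 1: I + A ≡ C (mod 10)] no forcing yet in column 1 (carry-in 0); I=5 is free and consistent — try it. So I=5.
Step 2. [col 1: I + A ≡ C (mod 10)] C=6 is one option consistent with column 1 (I + A ≡ C (mod 10), carry-in 0) — take it, so C=6.
Step 3. [col 1: I + A ≡ C (mod 10)] from column 1 (I=5, C=6, carry-in 0, digits 5,6 already taken and all letters distinct): A must equal 1. So A=1.
Step 4. [col 2: H + Q ≡ H (mod 10)] from column 2 (nothing yet, carry-in 0, digits 1,5,6 already taken and all letters distinct): Q must equal 0 ⇒ Q=0.
Step 5. [col 2: H + Q ≡ H (mod 10)] several values work for H in column 2 (H + Q ≡ H (mod 10), carry-in 0); try H=7 ⇒ H=7.
Step 6. [col 3: Z + P ≡ Q (mod 10)] column 3 (Z + P ≡ Q (mod 10), carry-in 0) doesn't pin P yet; pick P=2 and continue. So P=2.
Step 7. [col 3: Z + P ≡ Q (mod 10)] in column 3 we have Z+P≡Q with carry-in 0; given P=2, Q=0 and digits 0,1,2,5,6,7 already taken and all letters distinct, that pins Z to 8 ⇒ Z=8.
Step 8. [col 4: Z + I ≡ Y (mod 10)] in column 4 we have Z+I≡Y with carry-in 1; given Z=8, I=5 and digits 0,1,2,5,6,7,8 already taken and all letters distinct, that pins Y to 4. So Y=4.
Step 9. [col 5: C + O ≡ Q (mod 10)] column 5 reads C+O+carry(1)=Q with C=6, Q=0; with digits 0,1,2,4,5,6,7,8 already taken and all letters distinct, the only value for O is 3. So O=3.
Step 10. [col 6: V + O ≡ O (mod 10)] column 6: given O=3, carry-in 1, and digits 0,1,2,3,4,5,6,7,8 already taken and all letters distinct, V+O≡O (mod 10) forces V=9 ⇒ V=9.

Answer: A=1, C=6, H=7, I=5, O=3, P=2, Q=0, V=9, Y=4, Z=8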